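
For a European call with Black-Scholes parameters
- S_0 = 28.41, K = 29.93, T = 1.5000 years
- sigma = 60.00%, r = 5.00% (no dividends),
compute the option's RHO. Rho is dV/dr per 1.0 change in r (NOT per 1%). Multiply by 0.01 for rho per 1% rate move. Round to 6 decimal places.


d1 = 0.3985590262; d2 = -0.3362878966
phi(d1) = 0.3684820860; exp(-qT) = 1.0000000000; exp(-rT) = 0.9277434863
N(d2) = 0.3683268881
Rho = K*T*exp(-rT)*N(d2) = 29.9300 * 1.5000 * 0.9277434863 * 0.3683268881 = 15.341199

Answer: Rho = 15.341199


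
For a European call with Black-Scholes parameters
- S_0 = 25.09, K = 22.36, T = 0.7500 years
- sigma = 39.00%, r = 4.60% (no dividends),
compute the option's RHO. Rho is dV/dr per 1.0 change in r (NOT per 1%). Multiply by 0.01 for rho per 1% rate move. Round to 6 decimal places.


Answer: Rho = 9.851820

Derivation:
d1 = 0.6120896187; d2 = 0.2743397112
phi(d1) = 0.3307920384; exp(-qT) = 1.0000000000; exp(-rT) = 0.9660883397
N(d2) = 0.6080882152
Rho = K*T*exp(-rT)*N(d2) = 22.3600 * 0.7500 * 0.9660883397 * 0.6080882152 = 9.851820


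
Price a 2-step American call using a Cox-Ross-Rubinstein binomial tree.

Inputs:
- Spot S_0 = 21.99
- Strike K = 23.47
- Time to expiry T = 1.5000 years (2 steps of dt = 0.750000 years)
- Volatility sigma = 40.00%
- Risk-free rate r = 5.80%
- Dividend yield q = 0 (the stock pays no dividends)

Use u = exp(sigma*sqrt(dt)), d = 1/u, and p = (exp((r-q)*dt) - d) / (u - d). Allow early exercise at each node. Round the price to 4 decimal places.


Answer: Price = V(0,0) = 4.2777

Derivation:
dt = T/N = 0.750000
u = exp(sigma*sqrt(dt)) = 1.413982; d = 1/u = 0.707222
p = (exp((r-q)*dt) - d) / (u - d) = 0.477160
Discount per step: exp(-r*dt) = 0.957433
Stock lattice S(k, i) with i counting down-moves:
  k=0: S(0,0) = 21.9900
  k=1: S(1,0) = 31.0935; S(1,1) = 15.5518
  k=2: S(2,0) = 43.9656; S(2,1) = 21.9900; S(2,2) = 10.9986
Terminal payoffs V(N, i) = max(S_T - K, 0):
  V(2,0) = 20.495627; V(2,1) = 0.000000; V(2,2) = 0.000000
Backward induction: V(k, i) = exp(-r*dt) * [p * V(k+1, i) + (1-p) * V(k+1, i+1)]; then take max(V_cont, immediate exercise) for American.
  V(1,0) = exp(-r*dt) * [p*20.495627 + (1-p)*0.000000] = 9.363397; exercise = 7.623474; V(1,0) = max -> 9.363397
  V(1,1) = exp(-r*dt) * [p*0.000000 + (1-p)*0.000000] = 0.000000; exercise = 0.000000; V(1,1) = max -> 0.000000
  V(0,0) = exp(-r*dt) * [p*9.363397 + (1-p)*0.000000] = 4.277654; exercise = 0.000000; V(0,0) = max -> 4.277654


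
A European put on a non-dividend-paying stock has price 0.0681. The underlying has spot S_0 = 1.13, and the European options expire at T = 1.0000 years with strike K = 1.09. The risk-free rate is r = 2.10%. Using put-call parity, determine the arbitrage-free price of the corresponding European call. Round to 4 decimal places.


Put-call parity: C - P = S_0 * exp(-qT) - K * exp(-rT).
S_0 * exp(-qT) = 1.1300 * 1.00000000 = 1.13000000
K * exp(-rT) = 1.0900 * 0.97921896 = 1.06734867
C = P + S*exp(-qT) - K*exp(-rT)
C = 0.0681 + 1.13000000 - 1.06734867 = 0.1308

Answer: Call price = 0.1308


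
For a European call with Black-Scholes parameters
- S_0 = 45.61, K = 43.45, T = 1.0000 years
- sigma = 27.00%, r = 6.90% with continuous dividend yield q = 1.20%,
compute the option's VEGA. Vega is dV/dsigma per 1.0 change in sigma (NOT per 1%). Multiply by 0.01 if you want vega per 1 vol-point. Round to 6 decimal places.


d1 = 0.5258005149; d2 = 0.2558005149
phi(d1) = 0.3474371047; exp(-qT) = 0.9880717129; exp(-rT) = 0.9333266801
Vega = S * exp(-qT) * phi(d1) * sqrt(T) = 45.6100 * 0.9880717129 * 0.3474371047 * 1.0000000000 = 15.657583

Answer: Vega = 15.657583


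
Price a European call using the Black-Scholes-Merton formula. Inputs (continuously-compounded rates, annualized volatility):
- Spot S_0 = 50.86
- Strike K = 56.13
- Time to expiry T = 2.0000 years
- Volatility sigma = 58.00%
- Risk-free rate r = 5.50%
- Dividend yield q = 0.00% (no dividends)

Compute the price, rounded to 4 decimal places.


Answer: Price = 16.3860

Derivation:
d1 = (ln(S/K) + (r - q + 0.5*sigma^2) * T) / (sigma * sqrt(T)) = 0.42402796
d2 = d1 - sigma * sqrt(T) = -0.39621591
exp(-rT) = 0.89583414; exp(-qT) = 1.00000000
C = S_0 * exp(-qT) * N(d1) - K * exp(-rT) * N(d2)
N(d1) = 0.66422729; N(d2) = 0.34597288
C = 50.8600 * 1.00000000 * 0.66422729 - 56.1300 * 0.89583414 * 0.34597288 = 16.3860


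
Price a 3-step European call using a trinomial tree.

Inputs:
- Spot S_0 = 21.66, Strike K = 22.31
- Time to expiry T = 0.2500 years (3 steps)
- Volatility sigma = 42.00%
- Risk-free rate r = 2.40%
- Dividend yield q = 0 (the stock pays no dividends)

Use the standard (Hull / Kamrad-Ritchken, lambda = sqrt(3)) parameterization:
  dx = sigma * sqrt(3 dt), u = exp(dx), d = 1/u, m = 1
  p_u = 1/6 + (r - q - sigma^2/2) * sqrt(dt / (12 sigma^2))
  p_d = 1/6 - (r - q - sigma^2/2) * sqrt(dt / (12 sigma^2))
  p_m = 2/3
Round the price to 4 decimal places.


Answer: Price = V(0,0) = 1.5244

Derivation:
dt = T/N = 0.083333; dx = sigma*sqrt(3*dt) = 0.210000
u = exp(dx) = 1.233678; d = 1/u = 0.810584
p_u = 0.153929, p_m = 0.666667, p_d = 0.179405
Discount per step: exp(-r*dt) = 0.998002
Stock lattice S(k, j) with j the centered position index:
  k=0: S(0,+0) = 21.6600
  k=1: S(1,-1) = 17.5573; S(1,+0) = 21.6600; S(1,+1) = 26.7215
  k=2: S(2,-2) = 14.2316; S(2,-1) = 17.5573; S(2,+0) = 21.6600; S(2,+1) = 26.7215; S(2,+2) = 32.9657
  k=3: S(3,-3) = 11.5359; S(3,-2) = 14.2316; S(3,-1) = 17.5573; S(3,+0) = 21.6600; S(3,+1) = 26.7215; S(3,+2) = 32.9657; S(3,+3) = 40.6690
Terminal payoffs V(N, j) = max(S_T - K, 0):
  V(3,-3) = 0.000000; V(3,-2) = 0.000000; V(3,-1) = 0.000000; V(3,+0) = 0.000000; V(3,+1) = 4.411467; V(3,+2) = 10.655687; V(3,+3) = 18.359045
Backward induction: V(k, j) = exp(-r*dt) * [p_u * V(k+1, j+1) + p_m * V(k+1, j) + p_d * V(k+1, j-1)]
  V(2,-2) = exp(-r*dt) * [p_u*0.000000 + p_m*0.000000 + p_d*0.000000] = 0.000000
  V(2,-1) = exp(-r*dt) * [p_u*0.000000 + p_m*0.000000 + p_d*0.000000] = 0.000000
  V(2,+0) = exp(-r*dt) * [p_u*4.411467 + p_m*0.000000 + p_d*0.000000] = 0.677694
  V(2,+1) = exp(-r*dt) * [p_u*10.655687 + p_m*4.411467 + p_d*0.000000] = 4.572039
  V(2,+2) = exp(-r*dt) * [p_u*18.359045 + p_m*10.655687 + p_d*4.411467] = 10.699790
  V(1,-1) = exp(-r*dt) * [p_u*0.677694 + p_m*0.000000 + p_d*0.000000] = 0.104108
  V(1,+0) = exp(-r*dt) * [p_u*4.572039 + p_m*0.677694 + p_d*0.000000] = 1.153255
  V(1,+1) = exp(-r*dt) * [p_u*10.699790 + p_m*4.572039 + p_d*0.677694] = 4.806988
  V(0,+0) = exp(-r*dt) * [p_u*4.806988 + p_m*1.153255 + p_d*0.104108] = 1.524395


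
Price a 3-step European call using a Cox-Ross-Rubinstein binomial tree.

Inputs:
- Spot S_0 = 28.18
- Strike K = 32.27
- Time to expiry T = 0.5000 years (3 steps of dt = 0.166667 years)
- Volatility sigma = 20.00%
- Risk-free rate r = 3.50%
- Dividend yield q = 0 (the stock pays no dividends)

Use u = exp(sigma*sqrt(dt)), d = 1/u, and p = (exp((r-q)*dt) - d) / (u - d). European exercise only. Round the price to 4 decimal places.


dt = T/N = 0.166667
u = exp(sigma*sqrt(dt)) = 1.085076; d = 1/u = 0.921595
p = (exp((r-q)*dt) - d) / (u - d) = 0.515385
Discount per step: exp(-r*dt) = 0.994184
Stock lattice S(k, i) with i counting down-moves:
  k=0: S(0,0) = 28.1800
  k=1: S(1,0) = 30.5774; S(1,1) = 25.9705
  k=2: S(2,0) = 33.1788; S(2,1) = 28.1800; S(2,2) = 23.9343
  k=3: S(3,0) = 36.0015; S(3,1) = 30.5774; S(3,2) = 25.9705; S(3,3) = 22.0577
Terminal payoffs V(N, i) = max(S_T - K, 0):
  V(3,0) = 3.731532; V(3,1) = 0.000000; V(3,2) = 0.000000; V(3,3) = 0.000000
Backward induction: V(k, i) = exp(-r*dt) * [p * V(k+1, i) + (1-p) * V(k+1, i+1)].
  V(2,0) = exp(-r*dt) * [p*3.731532 + (1-p)*0.000000] = 1.911990
  V(2,1) = exp(-r*dt) * [p*0.000000 + (1-p)*0.000000] = 0.000000
  V(2,2) = exp(-r*dt) * [p*0.000000 + (1-p)*0.000000] = 0.000000
  V(1,0) = exp(-r*dt) * [p*1.911990 + (1-p)*0.000000] = 0.979680
  V(1,1) = exp(-r*dt) * [p*0.000000 + (1-p)*0.000000] = 0.000000
  V(0,0) = exp(-r*dt) * [p*0.979680 + (1-p)*0.000000] = 0.501976

Answer: Price = V(0,0) = 0.5020


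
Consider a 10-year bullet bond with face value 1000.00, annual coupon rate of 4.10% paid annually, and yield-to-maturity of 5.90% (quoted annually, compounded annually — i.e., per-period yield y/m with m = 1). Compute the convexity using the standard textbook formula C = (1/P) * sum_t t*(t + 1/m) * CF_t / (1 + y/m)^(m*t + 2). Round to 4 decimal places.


Answer: Convexity = 75.7679

Derivation:
Coupon per period c = face * coupon_rate / m = 41.000000
Periods per year m = 1; per-period yield y/m = 0.059000
Number of cashflows N = 10
Cashflows (t years, CF_t, discount factor 1/(1+y/m)^(m*t), PV):
  t = 1.0000: CF_t = 41.000000, DF = 0.944287, PV = 38.715770
  t = 2.0000: CF_t = 41.000000, DF = 0.891678, PV = 36.558800
  t = 3.0000: CF_t = 41.000000, DF = 0.842000, PV = 34.522002
  t = 4.0000: CF_t = 41.000000, DF = 0.795090, PV = 32.598680
  t = 5.0000: CF_t = 41.000000, DF = 0.750793, PV = 30.782512
  t = 6.0000: CF_t = 41.000000, DF = 0.708964, PV = 29.067528
  t = 7.0000: CF_t = 41.000000, DF = 0.669466, PV = 27.448090
  t = 8.0000: CF_t = 41.000000, DF = 0.632168, PV = 25.918877
  t = 9.0000: CF_t = 41.000000, DF = 0.596948, PV = 24.474860
  t = 10.0000: CF_t = 1041.000000, DF = 0.563690, PV = 586.801383
Price P = sum_t PV_t = 866.888502
Convexity numerator sum_t t*(t + 1/m) * CF_t / (1+y/m)^(m*t + 2):
  t = 1.0000: term = 69.044004
  t = 2.0000: term = 195.592081
  t = 3.0000: term = 369.390143
  t = 4.0000: term = 581.350555
  t = 5.0000: term = 823.442713
  t = 6.0000: term = 1088.592822
  t = 7.0000: term = 1370.592158
  t = 8.0000: term = 1664.013143
  t = 9.0000: term = 1964.132605
  t = 10.0000: term = 57556.170889
Convexity = (1/P) * sum = 65682.321113 / 866.888502 = 75.767900


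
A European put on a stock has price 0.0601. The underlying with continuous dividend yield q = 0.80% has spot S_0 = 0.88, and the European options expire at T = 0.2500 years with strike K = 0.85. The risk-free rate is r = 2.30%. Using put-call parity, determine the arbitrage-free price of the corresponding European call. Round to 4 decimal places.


Answer: Call price = 0.0932

Derivation:
Put-call parity: C - P = S_0 * exp(-qT) - K * exp(-rT).
S_0 * exp(-qT) = 0.8800 * 0.99800200 = 0.87824176
K * exp(-rT) = 0.8500 * 0.99426650 = 0.84512652
C = P + S*exp(-qT) - K*exp(-rT)
C = 0.0601 + 0.87824176 - 0.84512652 = 0.0932


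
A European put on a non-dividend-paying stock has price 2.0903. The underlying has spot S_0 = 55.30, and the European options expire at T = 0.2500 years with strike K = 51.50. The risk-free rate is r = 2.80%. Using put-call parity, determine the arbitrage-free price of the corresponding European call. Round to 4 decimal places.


Answer: Call price = 6.2495

Derivation:
Put-call parity: C - P = S_0 * exp(-qT) - K * exp(-rT).
S_0 * exp(-qT) = 55.3000 * 1.00000000 = 55.30000000
K * exp(-rT) = 51.5000 * 0.99302444 = 51.14075881
C = P + S*exp(-qT) - K*exp(-rT)
C = 2.0903 + 55.30000000 - 51.14075881 = 6.2495


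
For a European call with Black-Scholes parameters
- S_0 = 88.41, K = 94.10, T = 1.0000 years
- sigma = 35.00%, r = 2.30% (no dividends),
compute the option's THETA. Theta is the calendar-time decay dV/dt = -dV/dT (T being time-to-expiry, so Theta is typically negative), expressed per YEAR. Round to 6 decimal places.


Answer: Theta = -6.978548

Derivation:
d1 = 0.0625058252; d2 = -0.2874941748
phi(d1) = 0.3981637117; exp(-qT) = 1.0000000000; exp(-rT) = 0.9772624838
Theta = -S*exp(-qT)*phi(d1)*sigma/(2*sqrt(T)) - r*K*exp(-rT)*N(d2) + q*S*exp(-qT)*N(d1)
N(d1) = 0.5249199884; N(d2) = 0.3868669808; sqrt(T) = 1.0000000000
Term 1 = -88.4100 * 1.0000000000 * 0.3981637117 * 0.3500 / (2 * 1.0000000000) = -6.1602894065
Term 2 = -0.0230 * 94.1000 * 0.9772624838 * 0.3868669808 = -0.8182581705
Term 3 = 0 (no dividend yield, q = 0)
Theta = -6.1602894065 + (-0.8182581705) + (0.0000000000) = -6.978548


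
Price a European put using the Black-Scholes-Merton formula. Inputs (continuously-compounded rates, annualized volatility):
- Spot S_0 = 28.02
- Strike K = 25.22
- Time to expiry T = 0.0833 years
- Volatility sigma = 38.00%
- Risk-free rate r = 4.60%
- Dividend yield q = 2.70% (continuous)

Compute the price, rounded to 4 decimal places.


d1 = (ln(S/K) + (r - q + 0.5*sigma^2) * T) / (sigma * sqrt(T)) = 1.02920968
d2 = d1 - sigma * sqrt(T) = 0.91953507
exp(-rT) = 0.99617553; exp(-qT) = 0.99775343
P = K * exp(-rT) * N(-d2) - S_0 * exp(-qT) * N(-d1)
N(-d1) = 0.15169058; N(-d2) = 0.17890788
P = 25.2200 * 0.99617553 * 0.17890788 - 28.0200 * 0.99775343 * 0.15169058 = 0.2540

Answer: Price = 0.2540


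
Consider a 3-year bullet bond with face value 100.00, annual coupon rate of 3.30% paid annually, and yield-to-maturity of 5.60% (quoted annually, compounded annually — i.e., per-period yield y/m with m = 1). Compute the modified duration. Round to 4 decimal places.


Coupon per period c = face * coupon_rate / m = 3.300000
Periods per year m = 1; per-period yield y/m = 0.056000
Number of cashflows N = 3
Cashflows (t years, CF_t, discount factor 1/(1+y/m)^(m*t), PV):
  t = 1.0000: CF_t = 3.300000, DF = 0.946970, PV = 3.125000
  t = 2.0000: CF_t = 3.300000, DF = 0.896752, PV = 2.959280
  t = 3.0000: CF_t = 103.300000, DF = 0.849197, PV = 87.722009
Price P = sum_t PV_t = 93.806289
First compute Macaulay numerator sum_t t * PV_t:
  t * PV_t at t = 1.0000: 3.125000
  t * PV_t at t = 2.0000: 5.918561
  t * PV_t at t = 3.0000: 263.166026
Macaulay duration D = 272.209586 / 93.806289 = 2.901827
Modified duration = D / (1 + y/m) = 2.901827 / (1 + 0.056000) = 2.747942

Answer: Modified duration = 2.7479


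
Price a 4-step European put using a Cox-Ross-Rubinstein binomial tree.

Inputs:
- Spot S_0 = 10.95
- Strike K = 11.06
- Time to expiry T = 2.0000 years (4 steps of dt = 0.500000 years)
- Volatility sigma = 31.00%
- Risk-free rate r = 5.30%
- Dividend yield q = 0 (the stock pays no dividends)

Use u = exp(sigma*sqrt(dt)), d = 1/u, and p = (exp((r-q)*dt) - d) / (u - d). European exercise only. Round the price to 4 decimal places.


Answer: Price = V(0,0) = 1.2614

Derivation:
dt = T/N = 0.500000
u = exp(sigma*sqrt(dt)) = 1.245084; d = 1/u = 0.803159
p = (exp((r-q)*dt) - d) / (u - d) = 0.506184
Discount per step: exp(-r*dt) = 0.973848
Stock lattice S(k, i) with i counting down-moves:
  k=0: S(0,0) = 10.9500
  k=1: S(1,0) = 13.6337; S(1,1) = 8.7946
  k=2: S(2,0) = 16.9751; S(2,1) = 10.9500; S(2,2) = 7.0634
  k=3: S(3,0) = 21.1354; S(3,1) = 13.6337; S(3,2) = 8.7946; S(3,3) = 5.6731
  k=4: S(4,0) = 26.3153; S(4,1) = 16.9751; S(4,2) = 10.9500; S(4,3) = 7.0634; S(4,4) = 4.5564
Terminal payoffs V(N, i) = max(K - S_T, 0):
  V(4,0) = 0.000000; V(4,1) = 0.000000; V(4,2) = 0.110000; V(4,3) = 3.996552; V(4,4) = 6.503626
Backward induction: V(k, i) = exp(-r*dt) * [p * V(k+1, i) + (1-p) * V(k+1, i+1)].
  V(3,0) = exp(-r*dt) * [p*0.000000 + (1-p)*0.000000] = 0.000000
  V(3,1) = exp(-r*dt) * [p*0.000000 + (1-p)*0.110000] = 0.052899
  V(3,2) = exp(-r*dt) * [p*0.110000 + (1-p)*3.996552] = 1.976173
  V(3,3) = exp(-r*dt) * [p*3.996552 + (1-p)*6.503626] = 5.097691
  V(2,0) = exp(-r*dt) * [p*0.000000 + (1-p)*0.052899] = 0.025439
  V(2,1) = exp(-r*dt) * [p*0.052899 + (1-p)*1.976173] = 0.976421
  V(2,2) = exp(-r*dt) * [p*1.976173 + (1-p)*5.097691] = 3.425635
  V(1,0) = exp(-r*dt) * [p*0.025439 + (1-p)*0.976421] = 0.482103
  V(1,1) = exp(-r*dt) * [p*0.976421 + (1-p)*3.425635] = 2.128717
  V(0,0) = exp(-r*dt) * [p*0.482103 + (1-p)*2.128717] = 1.261355


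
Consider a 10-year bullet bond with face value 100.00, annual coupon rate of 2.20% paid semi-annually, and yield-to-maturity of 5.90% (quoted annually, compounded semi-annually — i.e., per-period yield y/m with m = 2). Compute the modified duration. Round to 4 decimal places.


Coupon per period c = face * coupon_rate / m = 1.100000
Periods per year m = 2; per-period yield y/m = 0.029500
Number of cashflows N = 20
Cashflows (t years, CF_t, discount factor 1/(1+y/m)^(m*t), PV):
  t = 0.5000: CF_t = 1.100000, DF = 0.971345, PV = 1.068480
  t = 1.0000: CF_t = 1.100000, DF = 0.943512, PV = 1.037863
  t = 1.5000: CF_t = 1.100000, DF = 0.916476, PV = 1.008123
  t = 2.0000: CF_t = 1.100000, DF = 0.890214, PV = 0.979236
  t = 2.5000: CF_t = 1.100000, DF = 0.864706, PV = 0.951176
  t = 3.0000: CF_t = 1.100000, DF = 0.839928, PV = 0.923920
  t = 3.5000: CF_t = 1.100000, DF = 0.815860, PV = 0.897446
  t = 4.0000: CF_t = 1.100000, DF = 0.792482, PV = 0.871730
  t = 4.5000: CF_t = 1.100000, DF = 0.769773, PV = 0.846751
  t = 5.0000: CF_t = 1.100000, DF = 0.747716, PV = 0.822487
  t = 5.5000: CF_t = 1.100000, DF = 0.726290, PV = 0.798919
  t = 6.0000: CF_t = 1.100000, DF = 0.705479, PV = 0.776026
  t = 6.5000: CF_t = 1.100000, DF = 0.685263, PV = 0.753790
  t = 7.0000: CF_t = 1.100000, DF = 0.665627, PV = 0.732190
  t = 7.5000: CF_t = 1.100000, DF = 0.646554, PV = 0.711209
  t = 8.0000: CF_t = 1.100000, DF = 0.628027, PV = 0.690830
  t = 8.5000: CF_t = 1.100000, DF = 0.610031, PV = 0.671034
  t = 9.0000: CF_t = 1.100000, DF = 0.592551, PV = 0.651806
  t = 9.5000: CF_t = 1.100000, DF = 0.575572, PV = 0.633129
  t = 10.0000: CF_t = 101.100000, DF = 0.559079, PV = 56.522861
Price P = sum_t PV_t = 72.349006
First compute Macaulay numerator sum_t t * PV_t:
  t * PV_t at t = 0.5000: 0.534240
  t * PV_t at t = 1.0000: 1.037863
  t * PV_t at t = 1.5000: 1.512185
  t * PV_t at t = 2.0000: 1.958472
  t * PV_t at t = 2.5000: 2.377940
  t * PV_t at t = 3.0000: 2.771761
  t * PV_t at t = 3.5000: 3.141060
  t * PV_t at t = 4.0000: 3.486919
  t * PV_t at t = 4.5000: 3.810378
  t * PV_t at t = 5.0000: 4.112436
  t * PV_t at t = 5.5000: 4.394055
  t * PV_t at t = 6.0000: 4.656158
  t * PV_t at t = 6.5000: 4.899632
  t * PV_t at t = 7.0000: 5.125330
  t * PV_t at t = 7.5000: 5.334070
  t * PV_t at t = 8.0000: 5.526638
  t * PV_t at t = 8.5000: 5.703792
  t * PV_t at t = 9.0000: 5.866254
  t * PV_t at t = 9.5000: 6.014723
  t * PV_t at t = 10.0000: 565.228610
Macaulay duration D = 637.492517 / 72.349006 = 8.811351
Modified duration = D / (1 + y/m) = 8.811351 / (1 + 0.029500) = 8.558865

Answer: Modified duration = 8.5589


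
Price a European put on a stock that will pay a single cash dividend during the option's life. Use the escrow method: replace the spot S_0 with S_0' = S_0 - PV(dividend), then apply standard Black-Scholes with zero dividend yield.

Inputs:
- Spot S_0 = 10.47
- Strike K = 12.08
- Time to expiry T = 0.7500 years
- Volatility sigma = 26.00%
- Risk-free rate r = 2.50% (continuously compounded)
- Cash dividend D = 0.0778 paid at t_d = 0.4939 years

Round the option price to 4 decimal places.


Answer: Price = 1.8932

Derivation:
PV(D) = D * exp(-r * t_d) = 0.0778 * 0.98772842 = 0.07684527
S_0' = S_0 - PV(D) = 10.4700 - 0.07684527 = 10.39315473
d1 = (ln(S_0'/K) + (r + sigma^2/2)*T) / (sigma*sqrt(T)) = -0.47211176
d2 = d1 - sigma*sqrt(T) = -0.69727837
exp(-rT) = 0.98142469
N(-d1) = 0.68157649; N(-d2) = 0.75718570
P = K * exp(-rT) * N(-d2) - S_0' * N(-d1) = 12.0800 * 0.98142469 * 0.75718570 - 10.39315473 * 0.68157649 = 1.8932


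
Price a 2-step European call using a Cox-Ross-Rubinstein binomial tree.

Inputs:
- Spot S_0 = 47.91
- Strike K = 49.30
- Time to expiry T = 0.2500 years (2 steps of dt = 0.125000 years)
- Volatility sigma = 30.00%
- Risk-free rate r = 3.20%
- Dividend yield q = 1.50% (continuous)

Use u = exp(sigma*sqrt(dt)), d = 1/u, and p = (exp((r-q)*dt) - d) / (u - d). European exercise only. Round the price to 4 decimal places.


dt = T/N = 0.125000
u = exp(sigma*sqrt(dt)) = 1.111895; d = 1/u = 0.899365
p = (exp((r-q)*dt) - d) / (u - d) = 0.483518
Discount per step: exp(-r*dt) = 0.996008
Stock lattice S(k, i) with i counting down-moves:
  k=0: S(0,0) = 47.9100
  k=1: S(1,0) = 53.2709; S(1,1) = 43.0886
  k=2: S(2,0) = 59.2317; S(2,1) = 47.9100; S(2,2) = 38.7524
Terminal payoffs V(N, i) = max(S_T - K, 0):
  V(2,0) = 9.931665; V(2,1) = 0.000000; V(2,2) = 0.000000
Backward induction: V(k, i) = exp(-r*dt) * [p * V(k+1, i) + (1-p) * V(k+1, i+1)].
  V(1,0) = exp(-r*dt) * [p*9.931665 + (1-p)*0.000000] = 4.782964
  V(1,1) = exp(-r*dt) * [p*0.000000 + (1-p)*0.000000] = 0.000000
  V(0,0) = exp(-r*dt) * [p*4.782964 + (1-p)*0.000000] = 2.303415

Answer: Price = V(0,0) = 2.3034


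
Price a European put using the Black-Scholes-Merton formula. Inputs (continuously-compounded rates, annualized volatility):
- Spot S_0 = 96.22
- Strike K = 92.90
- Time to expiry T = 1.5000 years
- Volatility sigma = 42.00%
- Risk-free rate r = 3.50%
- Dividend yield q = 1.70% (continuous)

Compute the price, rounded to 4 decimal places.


Answer: Price = 15.7721

Derivation:
d1 = (ln(S/K) + (r - q + 0.5*sigma^2) * T) / (sigma * sqrt(T)) = 0.37794769
d2 = d1 - sigma * sqrt(T) = -0.13644515
exp(-rT) = 0.94885432; exp(-qT) = 0.97482238
P = K * exp(-rT) * N(-d2) - S_0 * exp(-qT) * N(-d1)
N(-d1) = 0.35273473; N(-d2) = 0.55426531
P = 92.9000 * 0.94885432 * 0.55426531 - 96.2200 * 0.97482238 * 0.35273473 = 15.7721


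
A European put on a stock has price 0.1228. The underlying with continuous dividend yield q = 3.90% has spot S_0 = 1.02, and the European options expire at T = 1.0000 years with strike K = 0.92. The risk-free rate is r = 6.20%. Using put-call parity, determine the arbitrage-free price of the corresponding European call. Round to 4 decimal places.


Put-call parity: C - P = S_0 * exp(-qT) - K * exp(-rT).
S_0 * exp(-qT) = 1.0200 * 0.96175071 = 0.98098572
K * exp(-rT) = 0.9200 * 0.93988289 = 0.86469226
C = P + S*exp(-qT) - K*exp(-rT)
C = 0.1228 + 0.98098572 - 0.86469226 = 0.2391

Answer: Call price = 0.2391


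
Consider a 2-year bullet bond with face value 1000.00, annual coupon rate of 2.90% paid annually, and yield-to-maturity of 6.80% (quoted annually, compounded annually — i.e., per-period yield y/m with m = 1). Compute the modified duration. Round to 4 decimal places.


Coupon per period c = face * coupon_rate / m = 29.000000
Periods per year m = 1; per-period yield y/m = 0.068000
Number of cashflows N = 2
Cashflows (t years, CF_t, discount factor 1/(1+y/m)^(m*t), PV):
  t = 1.0000: CF_t = 29.000000, DF = 0.936330, PV = 27.153558
  t = 2.0000: CF_t = 1029.000000, DF = 0.876713, PV = 902.137777
Price P = sum_t PV_t = 929.291335
First compute Macaulay numerator sum_t t * PV_t:
  t * PV_t at t = 1.0000: 27.153558
  t * PV_t at t = 2.0000: 1804.275554
Macaulay duration D = 1831.429112 / 929.291335 = 1.970780
Modified duration = D / (1 + y/m) = 1.970780 / (1 + 0.068000) = 1.845300

Answer: Modified duration = 1.8453


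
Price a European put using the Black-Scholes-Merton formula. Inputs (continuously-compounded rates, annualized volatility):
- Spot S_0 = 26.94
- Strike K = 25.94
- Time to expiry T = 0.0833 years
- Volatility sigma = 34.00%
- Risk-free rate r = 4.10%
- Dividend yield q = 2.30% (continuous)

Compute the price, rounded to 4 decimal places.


Answer: Price = 0.5952

Derivation:
d1 = (ln(S/K) + (r - q + 0.5*sigma^2) * T) / (sigma * sqrt(T)) = 0.44981322
d2 = d1 - sigma * sqrt(T) = 0.35168330
exp(-rT) = 0.99659053; exp(-qT) = 0.99808593
P = K * exp(-rT) * N(-d2) - S_0 * exp(-qT) * N(-d1)
N(-d1) = 0.32642256; N(-d2) = 0.36253789
P = 25.9400 * 0.99659053 * 0.36253789 - 26.9400 * 0.99808593 * 0.32642256 = 0.5952


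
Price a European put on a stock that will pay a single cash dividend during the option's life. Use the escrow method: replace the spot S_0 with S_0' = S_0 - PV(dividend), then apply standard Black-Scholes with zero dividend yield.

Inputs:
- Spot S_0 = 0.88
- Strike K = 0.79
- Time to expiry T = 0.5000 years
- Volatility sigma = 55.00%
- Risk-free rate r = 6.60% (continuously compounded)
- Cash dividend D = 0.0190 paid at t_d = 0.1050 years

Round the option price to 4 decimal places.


Answer: Price = 0.0827

Derivation:
PV(D) = D * exp(-r * t_d) = 0.0190 * 0.99309396 = 0.01886879
S_0' = S_0 - PV(D) = 0.8800 - 0.01886879 = 0.86113121
d1 = (ln(S_0'/K) + (r + sigma^2/2)*T) / (sigma*sqrt(T)) = 0.50098887
d2 = d1 - sigma*sqrt(T) = 0.11208014
exp(-rT) = 0.96753856
N(-d1) = 0.30818948; N(-d2) = 0.45537993
P = K * exp(-rT) * N(-d2) - S_0' * N(-d1) = 0.7900 * 0.96753856 * 0.45537993 - 0.86113121 * 0.30818948 = 0.0827


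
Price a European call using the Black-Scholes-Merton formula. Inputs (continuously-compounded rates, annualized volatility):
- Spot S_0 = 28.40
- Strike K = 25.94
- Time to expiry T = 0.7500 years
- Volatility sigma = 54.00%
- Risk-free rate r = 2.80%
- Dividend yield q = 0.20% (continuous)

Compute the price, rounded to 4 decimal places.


Answer: Price = 6.5821

Derivation:
d1 = (ln(S/K) + (r - q + 0.5*sigma^2) * T) / (sigma * sqrt(T)) = 0.46926381
d2 = d1 - sigma * sqrt(T) = 0.00161009
exp(-rT) = 0.97921896; exp(-qT) = 0.99850112
C = S_0 * exp(-qT) * N(d1) - K * exp(-rT) * N(d2)
N(d1) = 0.68055946; N(d2) = 0.50064233
C = 28.4000 * 0.99850112 * 0.68055946 - 25.9400 * 0.97921896 * 0.50064233 = 6.5821


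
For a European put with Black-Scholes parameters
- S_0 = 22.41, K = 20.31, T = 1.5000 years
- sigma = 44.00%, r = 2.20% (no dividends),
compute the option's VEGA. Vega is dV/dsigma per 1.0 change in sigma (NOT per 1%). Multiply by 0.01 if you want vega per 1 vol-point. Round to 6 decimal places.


Answer: Vega = 9.598235

Derivation:
d1 = 0.5132681446; d2 = -0.0256195988
phi(d1) = 0.3497066470; exp(-qT) = 1.0000000000; exp(-rT) = 0.9675385596
Vega = S * exp(-qT) * phi(d1) * sqrt(T) = 22.4100 * 1.0000000000 * 0.3497066470 * 1.2247448714 = 9.598235


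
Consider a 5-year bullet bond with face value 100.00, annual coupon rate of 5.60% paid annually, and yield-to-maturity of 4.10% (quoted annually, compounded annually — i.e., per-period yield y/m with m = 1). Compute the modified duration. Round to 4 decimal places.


Answer: Modified duration = 4.3373

Derivation:
Coupon per period c = face * coupon_rate / m = 5.600000
Periods per year m = 1; per-period yield y/m = 0.041000
Number of cashflows N = 5
Cashflows (t years, CF_t, discount factor 1/(1+y/m)^(m*t), PV):
  t = 1.0000: CF_t = 5.600000, DF = 0.960615, PV = 5.379443
  t = 2.0000: CF_t = 5.600000, DF = 0.922781, PV = 5.167572
  t = 3.0000: CF_t = 5.600000, DF = 0.886437, PV = 4.964046
  t = 4.0000: CF_t = 5.600000, DF = 0.851524, PV = 4.768536
  t = 5.0000: CF_t = 105.600000, DF = 0.817987, PV = 86.379417
Price P = sum_t PV_t = 106.659016
First compute Macaulay numerator sum_t t * PV_t:
  t * PV_t at t = 1.0000: 5.379443
  t * PV_t at t = 2.0000: 10.335145
  t * PV_t at t = 3.0000: 14.892139
  t * PV_t at t = 4.0000: 19.074146
  t * PV_t at t = 5.0000: 431.897087
Macaulay duration D = 481.577960 / 106.659016 = 4.515117
Modified duration = D / (1 + y/m) = 4.515117 / (1 + 0.041000) = 4.337288


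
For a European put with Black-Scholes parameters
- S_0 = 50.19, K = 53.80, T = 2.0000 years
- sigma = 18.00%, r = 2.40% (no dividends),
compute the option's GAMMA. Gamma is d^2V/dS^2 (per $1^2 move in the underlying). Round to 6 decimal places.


d1 = 0.0429855574; d2 = -0.2115728838
phi(d1) = 0.3985738762; exp(-qT) = 1.0000000000; exp(-rT) = 0.9531337871
Gamma = exp(-qT) * phi(d1) / (S * sigma * sqrt(T)) = 1.0000000000 * 0.3985738762 / (50.1900 * 0.1800 * 1.4142135624) = 0.031196

Answer: Gamma = 0.031196


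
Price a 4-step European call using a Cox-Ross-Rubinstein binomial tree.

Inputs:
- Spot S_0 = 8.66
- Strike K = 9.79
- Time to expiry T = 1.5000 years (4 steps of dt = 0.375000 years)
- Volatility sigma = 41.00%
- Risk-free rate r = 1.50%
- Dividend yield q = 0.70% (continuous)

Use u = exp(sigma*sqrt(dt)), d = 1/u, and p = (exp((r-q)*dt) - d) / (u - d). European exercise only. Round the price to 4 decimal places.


dt = T/N = 0.375000
u = exp(sigma*sqrt(dt)) = 1.285404; d = 1/u = 0.777966
p = (exp((r-q)*dt) - d) / (u - d) = 0.443480
Discount per step: exp(-r*dt) = 0.994391
Stock lattice S(k, i) with i counting down-moves:
  k=0: S(0,0) = 8.6600
  k=1: S(1,0) = 11.1316; S(1,1) = 6.7372
  k=2: S(2,0) = 14.3086; S(2,1) = 8.6600; S(2,2) = 5.2413
  k=3: S(3,0) = 18.3923; S(3,1) = 11.1316; S(3,2) = 6.7372; S(3,3) = 4.0776
  k=4: S(4,0) = 23.6415; S(4,1) = 14.3086; S(4,2) = 8.6600; S(4,3) = 5.2413; S(4,4) = 3.1722
Terminal payoffs V(N, i) = max(S_T - K, 0):
  V(4,0) = 13.851544; V(4,1) = 4.518591; V(4,2) = 0.000000; V(4,3) = 0.000000; V(4,4) = 0.000000
Backward induction: V(k, i) = exp(-r*dt) * [p * V(k+1, i) + (1-p) * V(k+1, i+1)].
  V(3,0) = exp(-r*dt) * [p*13.851544 + (1-p)*4.518591] = 8.609011
  V(3,1) = exp(-r*dt) * [p*4.518591 + (1-p)*0.000000] = 1.992666
  V(3,2) = exp(-r*dt) * [p*0.000000 + (1-p)*0.000000] = 0.000000
  V(3,3) = exp(-r*dt) * [p*0.000000 + (1-p)*0.000000] = 0.000000
  V(2,0) = exp(-r*dt) * [p*8.609011 + (1-p)*1.992666] = 4.899250
  V(2,1) = exp(-r*dt) * [p*1.992666 + (1-p)*0.000000] = 0.878752
  V(2,2) = exp(-r*dt) * [p*0.000000 + (1-p)*0.000000] = 0.000000
  V(1,0) = exp(-r*dt) * [p*4.899250 + (1-p)*0.878752] = 2.646833
  V(1,1) = exp(-r*dt) * [p*0.878752 + (1-p)*0.000000] = 0.387523
  V(0,0) = exp(-r*dt) * [p*2.646833 + (1-p)*0.387523] = 1.381689

Answer: Price = V(0,0) = 1.3817


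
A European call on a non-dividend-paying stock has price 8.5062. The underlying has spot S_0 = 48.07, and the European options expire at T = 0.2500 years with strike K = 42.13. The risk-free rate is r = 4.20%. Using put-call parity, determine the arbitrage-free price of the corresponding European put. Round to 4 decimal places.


Put-call parity: C - P = S_0 * exp(-qT) - K * exp(-rT).
S_0 * exp(-qT) = 48.0700 * 1.00000000 = 48.07000000
K * exp(-rT) = 42.1300 * 0.98955493 = 41.68994931
P = C - S*exp(-qT) + K*exp(-rT)
P = 8.5062 - 48.07000000 + 41.68994931 = 2.1261

Answer: Put price = 2.1261


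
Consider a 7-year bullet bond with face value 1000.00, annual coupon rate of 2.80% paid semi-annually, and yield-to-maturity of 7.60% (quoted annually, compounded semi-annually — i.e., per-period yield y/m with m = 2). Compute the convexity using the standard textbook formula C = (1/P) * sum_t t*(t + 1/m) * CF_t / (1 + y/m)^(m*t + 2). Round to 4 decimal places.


Coupon per period c = face * coupon_rate / m = 14.000000
Periods per year m = 2; per-period yield y/m = 0.038000
Number of cashflows N = 14
Cashflows (t years, CF_t, discount factor 1/(1+y/m)^(m*t), PV):
  t = 0.5000: CF_t = 14.000000, DF = 0.963391, PV = 13.487476
  t = 1.0000: CF_t = 14.000000, DF = 0.928122, PV = 12.993715
  t = 1.5000: CF_t = 14.000000, DF = 0.894145, PV = 12.518030
  t = 2.0000: CF_t = 14.000000, DF = 0.861411, PV = 12.059759
  t = 2.5000: CF_t = 14.000000, DF = 0.829876, PV = 11.618265
  t = 3.0000: CF_t = 14.000000, DF = 0.799495, PV = 11.192933
  t = 3.5000: CF_t = 14.000000, DF = 0.770227, PV = 10.783173
  t = 4.0000: CF_t = 14.000000, DF = 0.742030, PV = 10.388413
  t = 4.5000: CF_t = 14.000000, DF = 0.714865, PV = 10.008105
  t = 5.0000: CF_t = 14.000000, DF = 0.688694, PV = 9.641720
  t = 5.5000: CF_t = 14.000000, DF = 0.663482, PV = 9.288747
  t = 6.0000: CF_t = 14.000000, DF = 0.639193, PV = 8.948697
  t = 6.5000: CF_t = 14.000000, DF = 0.615793, PV = 8.621095
  t = 7.0000: CF_t = 1014.000000, DF = 0.593249, PV = 601.554536
Price P = sum_t PV_t = 743.104663
Convexity numerator sum_t t*(t + 1/m) * CF_t / (1+y/m)^(m*t + 2):
  t = 0.5000: term = 6.259015
  t = 1.0000: term = 18.089638
  t = 1.5000: term = 34.854794
  t = 2.0000: term = 55.964666
  t = 2.5000: term = 80.873795
  t = 3.0000: term = 109.078337
  t = 3.5000: term = 140.113470
  t = 4.0000: term = 173.550954
  t = 4.5000: term = 208.996814
  t = 5.0000: term = 246.089162
  t = 5.5000: term = 284.496141
  t = 6.0000: term = 323.913981
  t = 6.5000: term = 364.065168
  t = 7.0000: term = 29311.605181
Convexity = (1/P) * sum = 31357.951117 / 743.104663 = 42.198566

Answer: Convexity = 42.1986


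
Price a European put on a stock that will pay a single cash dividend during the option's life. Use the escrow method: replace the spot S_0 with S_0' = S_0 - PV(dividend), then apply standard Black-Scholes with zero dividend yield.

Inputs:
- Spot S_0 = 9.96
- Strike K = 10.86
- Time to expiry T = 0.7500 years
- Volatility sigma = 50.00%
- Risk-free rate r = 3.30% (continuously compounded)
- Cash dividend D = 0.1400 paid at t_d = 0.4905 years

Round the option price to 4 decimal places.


PV(D) = D * exp(-r * t_d) = 0.1400 * 0.98394380 = 0.13775213
S_0' = S_0 - PV(D) = 9.9600 - 0.13775213 = 9.82224787
d1 = (ln(S_0'/K) + (r + sigma^2/2)*T) / (sigma*sqrt(T)) = 0.04171630
d2 = d1 - sigma*sqrt(T) = -0.39129640
exp(-rT) = 0.97555377
N(-d1) = 0.48336243; N(-d2) = 0.65221092
P = K * exp(-rT) * N(-d2) - S_0' * N(-d1) = 10.8600 * 0.97555377 * 0.65221092 - 9.82224787 * 0.48336243 = 2.1622

Answer: Price = 2.1622


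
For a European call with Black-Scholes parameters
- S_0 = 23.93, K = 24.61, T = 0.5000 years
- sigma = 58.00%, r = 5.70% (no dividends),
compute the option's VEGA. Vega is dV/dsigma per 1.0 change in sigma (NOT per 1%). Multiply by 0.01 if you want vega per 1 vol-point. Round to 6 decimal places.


Answer: Vega = 6.608489

Derivation:
d1 = 0.2062314417; d2 = -0.2038904914
phi(d1) = 0.3905480629; exp(-qT) = 1.0000000000; exp(-rT) = 0.9719022941
Vega = S * exp(-qT) * phi(d1) * sqrt(T) = 23.9300 * 1.0000000000 * 0.3905480629 * 0.7071067812 = 6.608489


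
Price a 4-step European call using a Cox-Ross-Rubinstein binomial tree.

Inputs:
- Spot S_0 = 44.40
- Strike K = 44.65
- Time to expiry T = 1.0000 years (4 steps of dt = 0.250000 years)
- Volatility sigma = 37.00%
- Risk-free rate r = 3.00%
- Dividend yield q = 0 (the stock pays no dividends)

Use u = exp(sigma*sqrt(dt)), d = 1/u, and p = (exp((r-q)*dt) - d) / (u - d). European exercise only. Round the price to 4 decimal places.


Answer: Price = V(0,0) = 6.6442

Derivation:
dt = T/N = 0.250000
u = exp(sigma*sqrt(dt)) = 1.203218; d = 1/u = 0.831104
p = (exp((r-q)*dt) - d) / (u - d) = 0.474112
Discount per step: exp(-r*dt) = 0.992528
Stock lattice S(k, i) with i counting down-moves:
  k=0: S(0,0) = 44.4000
  k=1: S(1,0) = 53.4229; S(1,1) = 36.9010
  k=2: S(2,0) = 64.2794; S(2,1) = 44.4000; S(2,2) = 30.6686
  k=3: S(3,0) = 77.3422; S(3,1) = 53.4229; S(3,2) = 36.9010; S(3,3) = 25.4888
  k=4: S(4,0) = 93.0595; S(4,1) = 64.2794; S(4,2) = 44.4000; S(4,3) = 30.6686; S(4,4) = 21.1839
Terminal payoffs V(N, i) = max(S_T - K, 0):
  V(4,0) = 48.409537; V(4,1) = 19.629417; V(4,2) = 0.000000; V(4,3) = 0.000000; V(4,4) = 0.000000
Backward induction: V(k, i) = exp(-r*dt) * [p * V(k+1, i) + (1-p) * V(k+1, i+1)].
  V(3,0) = exp(-r*dt) * [p*48.409537 + (1-p)*19.629417] = 33.025802
  V(3,1) = exp(-r*dt) * [p*19.629417 + (1-p)*0.000000] = 9.237011
  V(3,2) = exp(-r*dt) * [p*0.000000 + (1-p)*0.000000] = 0.000000
  V(3,3) = exp(-r*dt) * [p*0.000000 + (1-p)*0.000000] = 0.000000
  V(2,0) = exp(-r*dt) * [p*33.025802 + (1-p)*9.237011] = 20.362279
  V(2,1) = exp(-r*dt) * [p*9.237011 + (1-p)*0.000000] = 4.346658
  V(2,2) = exp(-r*dt) * [p*0.000000 + (1-p)*0.000000] = 0.000000
  V(1,0) = exp(-r*dt) * [p*20.362279 + (1-p)*4.346658] = 11.850648
  V(1,1) = exp(-r*dt) * [p*4.346658 + (1-p)*0.000000] = 2.045406
  V(0,0) = exp(-r*dt) * [p*11.850648 + (1-p)*2.045406] = 6.644173


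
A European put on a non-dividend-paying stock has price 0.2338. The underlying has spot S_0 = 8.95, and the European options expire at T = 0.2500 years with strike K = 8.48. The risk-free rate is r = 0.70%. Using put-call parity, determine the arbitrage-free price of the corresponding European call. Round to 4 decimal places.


Answer: Call price = 0.7186

Derivation:
Put-call parity: C - P = S_0 * exp(-qT) - K * exp(-rT).
S_0 * exp(-qT) = 8.9500 * 1.00000000 = 8.95000000
K * exp(-rT) = 8.4800 * 0.99825153 = 8.46517298
C = P + S*exp(-qT) - K*exp(-rT)
C = 0.2338 + 8.95000000 - 8.46517298 = 0.7186


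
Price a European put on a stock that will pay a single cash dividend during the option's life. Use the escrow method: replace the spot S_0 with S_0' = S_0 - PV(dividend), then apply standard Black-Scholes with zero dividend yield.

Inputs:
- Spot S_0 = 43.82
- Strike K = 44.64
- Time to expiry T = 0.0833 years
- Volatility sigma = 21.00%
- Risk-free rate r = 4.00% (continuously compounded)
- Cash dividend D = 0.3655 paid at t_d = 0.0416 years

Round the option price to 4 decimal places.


Answer: Price = 1.6607

Derivation:
PV(D) = D * exp(-r * t_d) = 0.3655 * 0.99833738 = 0.36489231
S_0' = S_0 - PV(D) = 43.8200 - 0.36489231 = 43.45510769
d1 = (ln(S_0'/K) + (r + sigma^2/2)*T) / (sigma*sqrt(T)) = -0.35857581
d2 = d1 - sigma*sqrt(T) = -0.41918546
exp(-rT) = 0.99667354
N(-d1) = 0.64004378; N(-d2) = 0.66245970
P = K * exp(-rT) * N(-d2) - S_0' * N(-d1) = 44.6400 * 0.99667354 * 0.66245970 - 43.45510769 * 0.64004378 = 1.6607


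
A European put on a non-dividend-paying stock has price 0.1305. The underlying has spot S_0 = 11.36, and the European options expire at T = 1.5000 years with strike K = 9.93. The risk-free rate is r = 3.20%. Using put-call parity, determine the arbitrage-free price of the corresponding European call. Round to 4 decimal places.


Answer: Call price = 2.0259

Derivation:
Put-call parity: C - P = S_0 * exp(-qT) - K * exp(-rT).
S_0 * exp(-qT) = 11.3600 * 1.00000000 = 11.36000000
K * exp(-rT) = 9.9300 * 0.95313379 = 9.46461851
C = P + S*exp(-qT) - K*exp(-rT)
C = 0.1305 + 11.36000000 - 9.46461851 = 2.0259


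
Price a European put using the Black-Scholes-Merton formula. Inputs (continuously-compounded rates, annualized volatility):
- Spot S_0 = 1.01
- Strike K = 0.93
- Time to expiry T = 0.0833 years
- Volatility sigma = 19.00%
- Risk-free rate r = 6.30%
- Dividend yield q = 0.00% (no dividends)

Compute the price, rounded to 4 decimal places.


d1 = (ln(S/K) + (r - q + 0.5*sigma^2) * T) / (sigma * sqrt(T)) = 1.62795179
d2 = d1 - sigma * sqrt(T) = 1.57311449
exp(-rT) = 0.99476585; exp(-qT) = 1.00000000
P = K * exp(-rT) * N(-d2) - S_0 * exp(-qT) * N(-d1)
N(-d1) = 0.05176755; N(-d2) = 0.05784616
P = 0.9300 * 0.99476585 * 0.05784616 - 1.0100 * 1.00000000 * 0.05176755 = 0.0012

Answer: Price = 0.0012


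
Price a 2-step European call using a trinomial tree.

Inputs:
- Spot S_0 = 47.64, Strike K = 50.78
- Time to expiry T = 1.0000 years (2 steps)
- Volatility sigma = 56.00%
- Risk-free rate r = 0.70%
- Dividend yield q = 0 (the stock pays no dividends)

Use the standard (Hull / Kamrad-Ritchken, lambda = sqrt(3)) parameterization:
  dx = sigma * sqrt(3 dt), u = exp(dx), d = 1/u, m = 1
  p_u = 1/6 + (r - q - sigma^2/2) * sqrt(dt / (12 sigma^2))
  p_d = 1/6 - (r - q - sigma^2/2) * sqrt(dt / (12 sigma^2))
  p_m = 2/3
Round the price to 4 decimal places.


Answer: Price = V(0,0) = 8.2088

Derivation:
dt = T/N = 0.500000; dx = sigma*sqrt(3*dt) = 0.685857
u = exp(dx) = 1.985473; d = 1/u = 0.503658
p_u = 0.112063, p_m = 0.666667, p_d = 0.221270
Discount per step: exp(-r*dt) = 0.996506
Stock lattice S(k, j) with j the centered position index:
  k=0: S(0,+0) = 47.6400
  k=1: S(1,-1) = 23.9943; S(1,+0) = 47.6400; S(1,+1) = 94.5879
  k=2: S(2,-2) = 12.0849; S(2,-1) = 23.9943; S(2,+0) = 47.6400; S(2,+1) = 94.5879; S(2,+2) = 187.8018
Terminal payoffs V(N, j) = max(S_T - K, 0):
  V(2,-2) = 0.000000; V(2,-1) = 0.000000; V(2,+0) = 0.000000; V(2,+1) = 43.807929; V(2,+2) = 137.021772
Backward induction: V(k, j) = exp(-r*dt) * [p_u * V(k+1, j+1) + p_m * V(k+1, j) + p_d * V(k+1, j-1)]
  V(1,-1) = exp(-r*dt) * [p_u*0.000000 + p_m*0.000000 + p_d*0.000000] = 0.000000
  V(1,+0) = exp(-r*dt) * [p_u*43.807929 + p_m*0.000000 + p_d*0.000000] = 4.892116
  V(1,+1) = exp(-r*dt) * [p_u*137.021772 + p_m*43.807929 + p_d*0.000000] = 44.404731
  V(0,+0) = exp(-r*dt) * [p_u*44.404731 + p_m*4.892116 + p_d*0.000000] = 8.208777


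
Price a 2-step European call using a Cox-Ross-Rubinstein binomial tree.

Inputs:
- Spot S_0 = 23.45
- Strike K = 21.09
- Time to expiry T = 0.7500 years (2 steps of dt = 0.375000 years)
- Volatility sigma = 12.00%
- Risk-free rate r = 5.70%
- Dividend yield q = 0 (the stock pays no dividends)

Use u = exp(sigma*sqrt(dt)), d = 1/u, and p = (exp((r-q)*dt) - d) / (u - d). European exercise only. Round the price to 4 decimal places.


dt = T/N = 0.375000
u = exp(sigma*sqrt(dt)) = 1.076252; d = 1/u = 0.929150
p = (exp((r-q)*dt) - d) / (u - d) = 0.628509
Discount per step: exp(-r*dt) = 0.978852
Stock lattice S(k, i) with i counting down-moves:
  k=0: S(0,0) = 23.4500
  k=1: S(1,0) = 25.2381; S(1,1) = 21.7886
  k=2: S(2,0) = 27.1626; S(2,1) = 23.4500; S(2,2) = 20.2449
Terminal payoffs V(N, i) = max(S_T - K, 0):
  V(2,0) = 6.072569; V(2,1) = 2.360000; V(2,2) = 0.000000
Backward induction: V(k, i) = exp(-r*dt) * [p * V(k+1, i) + (1-p) * V(k+1, i+1)].
  V(1,0) = exp(-r*dt) * [p*6.072569 + (1-p)*2.360000] = 4.594126
  V(1,1) = exp(-r*dt) * [p*2.360000 + (1-p)*0.000000] = 1.451912
  V(0,0) = exp(-r*dt) * [p*4.594126 + (1-p)*1.451912] = 3.354350

Answer: Price = V(0,0) = 3.3544
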